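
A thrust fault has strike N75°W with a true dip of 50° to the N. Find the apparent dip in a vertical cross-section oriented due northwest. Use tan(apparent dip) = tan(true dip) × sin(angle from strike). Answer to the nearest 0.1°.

The strike is N75°W and the section trends due northwest; the acute angle between them is β = 30°.
tan(apparent dip) = tan 50° · sin 30° = 0.5959
apparent dip = arctan 0.5959 = 30.79°

30.8°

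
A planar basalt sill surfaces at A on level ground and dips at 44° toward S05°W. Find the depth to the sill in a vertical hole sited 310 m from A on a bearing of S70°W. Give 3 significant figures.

127 m

The hole lies 65° from the dip direction, so the down-dip offset is 310 × cos 65° = 131.01 m.
Depth = down-dip offset × tan(dip) = 131.01 × tan 44° = 131.01 × 0.9657
Depth = 126.52 m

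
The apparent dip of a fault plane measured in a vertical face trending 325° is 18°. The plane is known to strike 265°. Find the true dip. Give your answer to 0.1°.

β = acute angle between strike 265° and section 325° = 60°.
tan δ = tan α / sin β = tan 18° / sin 60° = 0.3249 / 0.8660 = 0.3752
true dip = arctan 0.3752 = 20.57°

20.6°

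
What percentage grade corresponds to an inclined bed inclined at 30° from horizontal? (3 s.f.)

57.7%

grade % = 100 × tan 30° = 100 × 0.5774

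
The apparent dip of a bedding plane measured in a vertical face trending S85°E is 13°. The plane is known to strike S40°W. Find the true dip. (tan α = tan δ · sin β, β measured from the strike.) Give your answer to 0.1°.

15.7°

The section is 55° from the strike.
tan(true dip) = tan 13° / sin 55° = 0.2818
true dip = arctan 0.2818 = 15.74°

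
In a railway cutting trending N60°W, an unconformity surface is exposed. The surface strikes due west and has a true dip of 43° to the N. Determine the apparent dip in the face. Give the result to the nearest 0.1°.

The strike is due west and the section trends N60°W; the acute angle between them is β = 30°.
tan α = tan 43° × sin 30° = 0.9325 × 0.5000 = 0.4663
α = arctan(0.4663) = 25.00°

25.0°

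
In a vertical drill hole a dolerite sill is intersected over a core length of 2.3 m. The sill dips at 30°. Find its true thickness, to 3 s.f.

True thickness t = h · cos(dip) = 2.3 × cos 30°
t = 2.3 × 0.8660 = 1.992 m

1.99 m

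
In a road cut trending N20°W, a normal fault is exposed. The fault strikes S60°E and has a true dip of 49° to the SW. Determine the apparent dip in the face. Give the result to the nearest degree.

36°

Angle between strike (S60°E) and section (N20°W): β = 40°.
tan(apparent dip) = tan 49° · sin 40° = 0.7394
α = arctan(0.7394) = 36.48°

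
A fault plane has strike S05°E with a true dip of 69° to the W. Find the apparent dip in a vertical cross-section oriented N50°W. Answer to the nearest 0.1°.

The strike is S05°E and the section trends N50°W; the acute angle between them is β = 45°.
tan α = tan 69° × sin 45° = 2.6051 × 0.7071 = 1.8421
α = arctan(1.8421) = 61.50°

61.5°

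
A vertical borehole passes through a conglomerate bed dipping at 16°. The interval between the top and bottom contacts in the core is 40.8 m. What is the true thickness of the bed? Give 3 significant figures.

True thickness t = h · cos(dip) = 40.8 × cos 16°
t = 40.8 × 0.9613 = 39.219 m

39.2 m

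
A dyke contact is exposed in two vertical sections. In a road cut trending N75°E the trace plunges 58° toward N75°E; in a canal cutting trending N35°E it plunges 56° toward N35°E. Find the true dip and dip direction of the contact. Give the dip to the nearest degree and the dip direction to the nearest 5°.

Each apparent-dip line lies in the plane. As unit vectors (x east, y north, z up), v₁ plunges 58°→N75°E and v₂ plunges 56°→N35°E.
Cross product v₁ × v₂ gives the pole to the plane: n ∝ (0.275, 0.152, 0.190).
Dip δ = arctan(|n_h|/n_z) = arctan(0.314/0.190) = 58.8°.
Dip direction = azimuth of (n_x, n_y) = atan2(0.275, 0.152) = 61°.

true dip 59°, dip direction 060°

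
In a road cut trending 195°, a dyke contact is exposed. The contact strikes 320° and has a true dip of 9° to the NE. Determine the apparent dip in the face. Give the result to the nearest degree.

Angle between strike (320°) and section (195°): β = 55°.
tan α = tan 9° × sin 55° = 0.1584 × 0.8192 = 0.1297
α = arctan(0.1297) = 7.39°

7°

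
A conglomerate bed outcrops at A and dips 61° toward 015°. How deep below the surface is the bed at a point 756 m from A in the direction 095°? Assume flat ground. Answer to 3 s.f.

The hole lies 80° from the dip direction, so the down-dip offset is 756 × cos 80° = 131.28 m.
Depth = down-dip offset × tan(dip) = 131.28 × tan 61° = 131.28 × 1.8040
Depth = 236.83 m

237 m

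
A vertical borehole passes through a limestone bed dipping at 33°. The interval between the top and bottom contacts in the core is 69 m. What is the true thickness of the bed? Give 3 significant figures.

True thickness t = h · cos(dip) = 69 × cos 33°
t = 69 × 0.8387 = 57.868 m

57.9 m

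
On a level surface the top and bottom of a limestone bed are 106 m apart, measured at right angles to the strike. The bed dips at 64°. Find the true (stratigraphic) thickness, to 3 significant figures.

True thickness t = w · sin(dip) = 106 × sin 64°
t = 106 × 0.8988 = 95.272 m

95.3 m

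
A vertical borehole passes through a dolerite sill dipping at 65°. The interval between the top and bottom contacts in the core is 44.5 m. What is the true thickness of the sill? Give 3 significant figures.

18.8 m

True thickness t = h · cos(dip) = 44.5 × cos 65°
t = 44.5 × 0.4226 = 18.807 m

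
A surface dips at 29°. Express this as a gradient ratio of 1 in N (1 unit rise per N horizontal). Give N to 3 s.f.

1 : N means tan θ = 1/N, so N = 1/tan 29° = 1/0.5543

1 in 1.80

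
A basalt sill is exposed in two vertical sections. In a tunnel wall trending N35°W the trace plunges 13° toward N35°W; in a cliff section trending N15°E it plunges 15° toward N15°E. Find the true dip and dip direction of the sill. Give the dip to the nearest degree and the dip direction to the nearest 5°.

Each apparent-dip line lies in the plane. As unit vectors (x east, y north, z up), v₁ plunges 13°→N35°W and v₂ plunges 15°→N15°E.
Cross product v₁ × v₂ gives the pole to the plane: n ∝ (-0.003, 0.201, 0.721).
True dip = arccos(n_z / |n|) = arccos(0.9633) = 15.6°.
Dip direction = azimuth of (n_x, n_y) = atan2(-0.003, 0.201) = 359°.

true dip 16°, dip direction 000°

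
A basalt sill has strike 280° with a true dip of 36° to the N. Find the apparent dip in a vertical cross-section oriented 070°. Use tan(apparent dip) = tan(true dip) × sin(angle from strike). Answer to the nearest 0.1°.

The section lies 30° from the strike.
tan α = tan 36° × sin 30° = 0.7265 × 0.5000 = 0.3633
α = arctan(0.3633) = 19.96°

20.0°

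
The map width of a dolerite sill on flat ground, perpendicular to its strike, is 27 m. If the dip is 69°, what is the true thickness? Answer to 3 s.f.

25.2 m

True thickness t = w · sin(dip) = 27 × sin 69°
t = 27 × 0.9336 = 25.207 m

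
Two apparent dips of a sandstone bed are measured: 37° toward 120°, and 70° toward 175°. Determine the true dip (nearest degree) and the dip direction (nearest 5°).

true dip 71°, dip direction 195°

The two traces are lines in the plane: v₁ = (sin 120°·cos 37°, cos 120°·cos 37°, −sin 37°), v₂ = (sin 175°·cos 70°, cos 175°·cos 70°, −sin 70°).
The plane normal is n = v₁ × v₂ ∝ (-0.170, -0.632, 0.224).
Dip δ = arctan(|n_h|/n_z) = arctan(0.655/0.224) = 71.1°.
Dip direction = azimuth of (n_x, n_y) = atan2(-0.170, -0.632) = 195°.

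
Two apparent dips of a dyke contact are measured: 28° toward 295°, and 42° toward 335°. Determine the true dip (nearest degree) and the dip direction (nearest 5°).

true dip 43°, dip direction 350°

Each apparent-dip line lies in the plane. As unit vectors (x east, y north, z up), v₁ plunges 28°→295° and v₂ plunges 42°→335°.
Cross product v₁ × v₂ gives the pole to the plane: n ∝ (-0.067, 0.388, 0.422).
True dip = arccos(n_z / |n|) = arccos(0.7310) = 43.0°.
Dip direction = atan2(-0.067, 0.388) = 350° (azimuth of n's horizontal projection).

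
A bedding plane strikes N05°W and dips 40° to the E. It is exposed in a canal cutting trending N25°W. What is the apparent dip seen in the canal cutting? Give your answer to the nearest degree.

16°

Angle between strike (N05°W) and section (N25°W): β = 20°.
tan(apparent dip) = tan 40° · sin 20° = 0.2870
apparent dip = arctan 0.2870 = 16.01°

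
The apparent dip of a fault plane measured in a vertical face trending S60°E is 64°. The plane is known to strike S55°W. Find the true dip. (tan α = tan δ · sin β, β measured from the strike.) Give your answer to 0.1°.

66.2°

The section is 65° from the strike.
tan(true dip) = tan 64° / sin 65° = 2.2623
δ = arctan(2.2623) = 66.15°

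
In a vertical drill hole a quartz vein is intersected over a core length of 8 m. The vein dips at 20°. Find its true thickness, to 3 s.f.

7.52 m

True thickness t = h · cos(dip) = 8 × cos 20°
t = 8 × 0.9397 = 7.518 m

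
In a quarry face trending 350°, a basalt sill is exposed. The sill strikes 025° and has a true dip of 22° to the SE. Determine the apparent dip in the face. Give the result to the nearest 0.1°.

13.0°

Angle between strike (025°) and section (350°): β = 35°.
tan α = tan 22° × sin 35° = 0.4040 × 0.5736 = 0.2317
apparent dip = arctan 0.2317 = 13.05°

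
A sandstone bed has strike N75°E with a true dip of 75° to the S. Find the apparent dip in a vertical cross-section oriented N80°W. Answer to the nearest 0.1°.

Angle between strike (N75°E) and section (N80°W): β = 25°.
tan(apparent dip) = tan 75° · sin 25° = 1.5772
α = arctan(1.5772) = 57.62°

57.6°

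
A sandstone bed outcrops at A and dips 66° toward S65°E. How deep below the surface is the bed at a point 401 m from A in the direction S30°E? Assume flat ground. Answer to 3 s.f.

The hole lies 35° from the dip direction, so the down-dip offset is 401 × cos 35° = 328.48 m.
Depth = down-dip offset × tan(dip) = 328.48 × tan 66° = 328.48 × 2.2460
Depth = 737.78 m

738 m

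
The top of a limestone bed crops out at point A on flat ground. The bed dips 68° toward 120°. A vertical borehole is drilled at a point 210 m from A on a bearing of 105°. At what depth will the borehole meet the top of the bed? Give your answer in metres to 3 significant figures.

502 m

The hole lies 15° from the dip direction, so the down-dip offset is 210 × cos 15° = 202.84 m.
Depth = down-dip offset × tan(dip) = 202.84 × tan 68° = 202.84 × 2.4751
Depth = 502.06 m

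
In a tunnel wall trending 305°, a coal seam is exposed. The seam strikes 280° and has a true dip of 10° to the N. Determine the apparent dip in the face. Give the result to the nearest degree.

The strike is 280° and the section trends 305°; the acute angle between them is β = 25°.
tan α = tan 10° × sin 25° = 0.1763 × 0.4226 = 0.0745
apparent dip = arctan 0.0745 = 4.26°

4°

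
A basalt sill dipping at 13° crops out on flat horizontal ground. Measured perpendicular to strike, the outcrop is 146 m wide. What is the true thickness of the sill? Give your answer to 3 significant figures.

True thickness t = w · sin(dip) = 146 × sin 13°
t = 146 × 0.2250 = 32.843 m

32.8 m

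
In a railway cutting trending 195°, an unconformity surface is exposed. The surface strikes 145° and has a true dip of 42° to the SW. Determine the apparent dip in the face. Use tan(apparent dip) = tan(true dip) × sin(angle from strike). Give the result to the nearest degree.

35°

The strike is 145° and the section trends 195°; the acute angle between them is β = 50°.
tan(apparent dip) = tan 42° · sin 50° = 0.6897
apparent dip = arctan 0.6897 = 34.60°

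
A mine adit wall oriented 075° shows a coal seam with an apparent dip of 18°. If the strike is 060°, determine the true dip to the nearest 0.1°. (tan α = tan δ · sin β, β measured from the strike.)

51.5°

β = acute angle between strike 060° and section 075° = 15°.
tan(true dip) = tan 18° / sin 15° = 1.2554
δ = arctan(1.2554) = 51.46°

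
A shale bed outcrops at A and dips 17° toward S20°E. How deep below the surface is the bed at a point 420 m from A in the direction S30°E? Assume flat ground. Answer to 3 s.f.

The hole lies 10° from the dip direction, so the down-dip offset is 420 × cos 10° = 413.62 m.
Depth = down-dip offset × tan(dip) = 413.62 × tan 17° = 413.62 × 0.3057
Depth = 126.46 m

126 m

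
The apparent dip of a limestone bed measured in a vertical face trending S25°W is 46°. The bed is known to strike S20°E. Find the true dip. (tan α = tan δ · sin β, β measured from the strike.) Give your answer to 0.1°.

The section is 45° from the strike.
tan δ = tan α / sin β = tan 46° / sin 45° = 1.0355 / 0.7071 = 1.4645
δ = arctan(1.4645) = 55.67°

55.7°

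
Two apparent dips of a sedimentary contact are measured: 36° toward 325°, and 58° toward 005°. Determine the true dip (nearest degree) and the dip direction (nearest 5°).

true dip 61°, dip direction 030°

Each apparent-dip line lies in the plane. As unit vectors (x east, y north, z up), v₁ plunges 36°→325° and v₂ plunges 58°→005°.
The plane normal is n = v₁ × v₂ ∝ (0.252, 0.421, 0.276).
True dip = arccos(n_z / |n|) = arccos(0.4900) = 60.7°.
The horizontal component of n points toward azimuth atan2(n_x, n_y) = 31°, the dip direction.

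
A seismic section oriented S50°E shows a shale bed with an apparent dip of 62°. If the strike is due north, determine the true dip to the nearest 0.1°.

67.8°

β = acute angle between strike due north and section S50°E = 50°.
tan(true dip) = tan 62° / sin 50° = 2.4551
true dip = arctan 2.4551 = 67.84°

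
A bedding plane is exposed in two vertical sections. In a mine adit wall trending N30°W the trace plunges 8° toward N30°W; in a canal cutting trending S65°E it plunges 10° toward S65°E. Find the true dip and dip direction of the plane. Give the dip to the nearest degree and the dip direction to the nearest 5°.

The two traces are lines in the plane: v₁ = (sin 330°·cos 8°, cos 330°·cos 8°, −sin 8°), v₂ = (sin 115°·cos 10°, cos 115°·cos 10°, −sin 10°).
The plane normal is n = v₁ × v₂ ∝ (0.207, 0.210, 0.559).
Dip δ = arctan(|n_h|/n_z) = arctan(0.295/0.559) = 27.8°.
The horizontal component of n points toward azimuth atan2(n_x, n_y) = 45°, the dip direction.

true dip 28°, dip direction 045°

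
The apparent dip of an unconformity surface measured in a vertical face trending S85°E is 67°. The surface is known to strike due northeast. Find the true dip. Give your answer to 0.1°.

72.0°

β = acute angle between strike due northeast and section S85°E = 50°.
tan(true dip) = tan 67° / sin 50° = 3.0753
δ = arctan(3.0753) = 71.99°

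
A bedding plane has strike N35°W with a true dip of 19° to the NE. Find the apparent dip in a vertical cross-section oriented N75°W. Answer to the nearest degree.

12°

The section lies 40° from the strike.
tan(apparent dip) = tan 19° · sin 40° = 0.2213
α = arctan(0.2213) = 12.48°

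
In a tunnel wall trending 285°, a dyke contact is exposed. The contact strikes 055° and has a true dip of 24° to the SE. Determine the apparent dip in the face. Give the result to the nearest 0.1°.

18.8°

The section lies 50° from the strike.
tan α = tan 24° × sin 50° = 0.4452 × 0.7660 = 0.3411
apparent dip = arctan 0.3411 = 18.83°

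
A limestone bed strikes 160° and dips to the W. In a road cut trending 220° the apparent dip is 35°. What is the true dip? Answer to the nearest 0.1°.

39.0°

β = acute angle between strike 160° and section 220° = 60°.
tan(true dip) = tan 35° / sin 60° = 0.8085
true dip = arctan 0.8085 = 38.96°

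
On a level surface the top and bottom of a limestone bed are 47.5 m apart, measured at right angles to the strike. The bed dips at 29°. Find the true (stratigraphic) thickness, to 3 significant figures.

True thickness t = w · sin(dip) = 47.5 × sin 29°
t = 47.5 × 0.4848 = 23.028 m

23.0 m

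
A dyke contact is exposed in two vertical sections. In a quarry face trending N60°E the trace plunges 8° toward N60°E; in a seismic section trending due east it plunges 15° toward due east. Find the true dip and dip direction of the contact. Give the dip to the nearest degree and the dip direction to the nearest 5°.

true dip 18°, dip direction 125°

Represent each trace as a vector plunging at its apparent dip toward its trend (east-north-up frame): v₁ = (0.858, 0.495, -0.139), v₂ = (0.966, 0.000, -0.259).
Cross product v₁ × v₂ gives the pole to the plane: n ∝ (0.128, -0.088, 0.478).
Dip δ = arctan(|n_h|/n_z) = arctan(0.155/0.478) = 18.0°.
Dip direction = atan2(0.128, -0.088) = 124° (azimuth of n's horizontal projection).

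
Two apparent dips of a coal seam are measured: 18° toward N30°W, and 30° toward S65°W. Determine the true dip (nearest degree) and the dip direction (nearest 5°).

true dip 33°, dip direction 270°

The two traces are lines in the plane: v₁ = (sin 330°·cos 18°, cos 330°·cos 18°, −sin 18°), v₂ = (sin 245°·cos 30°, cos 245°·cos 30°, −sin 30°).
Cross product v₁ × v₂ gives the pole to the plane: n ∝ (-0.525, 0.005, 0.821).
True dip = arccos(n_z / |n|) = arccos(0.8424) = 32.6°.
Dip direction = atan2(-0.525, 0.005) = 271° (azimuth of n's horizontal projection).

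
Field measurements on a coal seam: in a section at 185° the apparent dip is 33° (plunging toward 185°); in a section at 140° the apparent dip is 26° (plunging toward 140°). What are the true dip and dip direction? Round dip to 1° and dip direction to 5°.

true dip 33°, dip direction 180°

Represent each trace as a vector plunging at its apparent dip toward its trend (east-north-up frame): v₁ = (-0.073, -0.835, -0.545), v₂ = (0.578, -0.689, -0.438).
n = v₁ × v₂ = (-0.009, -0.347, 0.533) (taken with n_z > 0).
Dip δ = arctan(|n_h|/n_z) = arctan(0.347/0.533) = 33.1°.
Dip direction = azimuth of (n_x, n_y) = atan2(-0.009, -0.347) = 181°.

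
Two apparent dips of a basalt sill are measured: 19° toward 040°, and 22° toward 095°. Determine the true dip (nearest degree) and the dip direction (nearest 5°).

true dip 23°, dip direction 075°

Each apparent-dip line lies in the plane. As unit vectors (x east, y north, z up), v₁ plunges 19°→040° and v₂ plunges 22°→095°.
The plane normal is n = v₁ × v₂ ∝ (0.298, 0.073, 0.718).
True dip = arccos(n_z / |n|) = arccos(0.9197) = 23.1°.
The horizontal component of n points toward azimuth atan2(n_x, n_y) = 76°, the dip direction.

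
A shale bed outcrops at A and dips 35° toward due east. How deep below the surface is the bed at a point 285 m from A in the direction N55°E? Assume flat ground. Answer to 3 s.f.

163 m

The hole lies 35° from the dip direction, so the down-dip offset is 285 × cos 35° = 233.46 m.
Depth = down-dip offset × tan(dip) = 233.46 × tan 35° = 233.46 × 0.7002
Depth = 163.47 m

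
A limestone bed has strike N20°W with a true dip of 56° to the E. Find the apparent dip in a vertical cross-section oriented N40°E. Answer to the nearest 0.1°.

52.1°

The strike is N20°W and the section trends N40°E; the acute angle between them is β = 60°.
tan(apparent dip) = tan 56° · sin 60° = 1.2839
α = arctan(1.2839) = 52.09°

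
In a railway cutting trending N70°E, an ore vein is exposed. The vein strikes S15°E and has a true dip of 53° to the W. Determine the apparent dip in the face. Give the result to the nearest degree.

53°

The section lies 85° from the strike.
tan(apparent dip) = tan 53° · sin 85° = 1.3220
α = arctan(1.3220) = 52.89°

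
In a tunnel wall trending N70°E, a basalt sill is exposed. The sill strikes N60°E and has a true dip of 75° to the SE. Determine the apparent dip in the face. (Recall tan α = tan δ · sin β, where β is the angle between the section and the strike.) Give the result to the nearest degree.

The section lies 10° from the strike.
tan α = tan 75° × sin 10° = 3.7321 × 0.1736 = 0.6481
α = arctan(0.6481) = 32.95°

33°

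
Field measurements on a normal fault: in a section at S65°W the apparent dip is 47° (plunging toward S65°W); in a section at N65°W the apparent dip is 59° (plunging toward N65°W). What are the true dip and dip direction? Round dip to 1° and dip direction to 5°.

true dip 59°, dip direction 295°

Each apparent-dip line lies in the plane. As unit vectors (x east, y north, z up), v₁ plunges 47°→S65°W and v₂ plunges 59°→N65°W.
n = v₁ × v₂ = (-0.406, 0.188, 0.269) (taken with n_z > 0).
True dip = arccos(n_z / |n|) = arccos(0.5150) = 59.0°.
The horizontal component of n points toward azimuth atan2(n_x, n_y) = 295°, the dip direction.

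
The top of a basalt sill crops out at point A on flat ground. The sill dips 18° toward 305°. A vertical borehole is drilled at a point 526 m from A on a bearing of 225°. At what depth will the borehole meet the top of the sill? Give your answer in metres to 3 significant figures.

The hole lies 80° from the dip direction, so the down-dip offset is 526 × cos 80° = 91.34 m.
Depth = down-dip offset × tan(dip) = 91.34 × tan 18° = 91.34 × 0.3249
Depth = 29.68 m

29.7 m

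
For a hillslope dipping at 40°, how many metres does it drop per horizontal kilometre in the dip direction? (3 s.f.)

839 m

drop per km = 1000 × tan 40° = 1000 × 0.8391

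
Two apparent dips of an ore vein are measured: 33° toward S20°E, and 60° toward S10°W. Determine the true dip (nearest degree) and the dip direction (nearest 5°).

Each apparent-dip line lies in the plane. As unit vectors (x east, y north, z up), v₁ plunges 33°→S20°E and v₂ plunges 60°→S10°W.
Cross product v₁ × v₂ gives the pole to the plane: n ∝ (-0.414, -0.296, 0.210).
True dip = arccos(n_z / |n|) = arccos(0.3809) = 67.6°.
The horizontal component of n points toward azimuth atan2(n_x, n_y) = 234°, the dip direction.

true dip 68°, dip direction 235°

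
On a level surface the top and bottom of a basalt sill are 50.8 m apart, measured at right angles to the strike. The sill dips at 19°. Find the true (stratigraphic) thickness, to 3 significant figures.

True thickness t = w · sin(dip) = 50.8 × sin 19°
t = 50.8 × 0.3256 = 16.539 m

16.5 m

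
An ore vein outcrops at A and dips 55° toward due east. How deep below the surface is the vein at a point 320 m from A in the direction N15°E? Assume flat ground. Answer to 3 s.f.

118 m

The hole lies 75° from the dip direction, so the down-dip offset is 320 × cos 75° = 82.82 m.
Depth = down-dip offset × tan(dip) = 82.82 × tan 55° = 82.82 × 1.4281
Depth = 118.28 m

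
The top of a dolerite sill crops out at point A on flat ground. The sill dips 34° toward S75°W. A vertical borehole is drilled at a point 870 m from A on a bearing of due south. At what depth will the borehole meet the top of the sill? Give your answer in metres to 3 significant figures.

152 m

The hole lies 75° from the dip direction, so the down-dip offset is 870 × cos 75° = 225.17 m.
Depth = down-dip offset × tan(dip) = 225.17 × tan 34° = 225.17 × 0.6745
Depth = 151.88 m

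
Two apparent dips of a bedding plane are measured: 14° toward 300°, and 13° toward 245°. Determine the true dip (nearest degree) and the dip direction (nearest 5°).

The two traces are lines in the plane: v₁ = (sin 300°·cos 14°, cos 300°·cos 14°, −sin 14°), v₂ = (sin 245°·cos 13°, cos 245°·cos 13°, −sin 13°).
n = v₁ × v₂ = (-0.209, 0.025, 0.774) (taken with n_z > 0).
tan δ = √(n_x²+n_y²)/n_z = 0.210/0.774, so δ = 15.2°.
Dip direction = atan2(-0.209, 0.025) = 277° (azimuth of n's horizontal projection).

true dip 15°, dip direction 275°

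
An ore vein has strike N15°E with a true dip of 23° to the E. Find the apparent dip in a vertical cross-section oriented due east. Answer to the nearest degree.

22°

The strike is N15°E and the section trends due east; the acute angle between them is β = 75°.
tan(apparent dip) = tan 23° · sin 75° = 0.4100
apparent dip = arctan 0.4100 = 22.29°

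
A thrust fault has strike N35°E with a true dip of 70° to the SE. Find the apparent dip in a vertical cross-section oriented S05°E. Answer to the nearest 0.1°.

The strike is N35°E and the section trends S05°E; the acute angle between them is β = 40°.
tan α = tan 70° × sin 40° = 2.7475 × 0.6428 = 1.7660
apparent dip = arctan 1.7660 = 60.48°

60.5°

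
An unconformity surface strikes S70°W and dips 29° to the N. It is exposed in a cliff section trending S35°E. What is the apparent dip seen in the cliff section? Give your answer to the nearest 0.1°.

28.2°

Angle between strike (S70°W) and section (S35°E): β = 75°.
tan(apparent dip) = tan 29° · sin 75° = 0.5354
α = arctan(0.5354) = 28.17°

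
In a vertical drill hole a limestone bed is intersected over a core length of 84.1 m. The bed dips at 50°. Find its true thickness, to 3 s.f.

True thickness t = h · cos(dip) = 84.1 × cos 50°
t = 84.1 × 0.6428 = 54.058 m

54.1 m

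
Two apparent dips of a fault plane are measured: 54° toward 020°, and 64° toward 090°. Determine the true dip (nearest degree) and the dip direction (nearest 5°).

The two traces are lines in the plane: v₁ = (sin 20°·cos 54°, cos 20°·cos 54°, −sin 54°), v₂ = (sin 90°·cos 64°, cos 90°·cos 64°, −sin 64°).
Cross product v₁ × v₂ gives the pole to the plane: n ∝ (0.496, 0.174, 0.242).
True dip = arccos(n_z / |n|) = arccos(0.4181) = 65.3°.
Dip direction = azimuth of (n_x, n_y) = atan2(0.496, 0.174) = 71°.

true dip 65°, dip direction 070°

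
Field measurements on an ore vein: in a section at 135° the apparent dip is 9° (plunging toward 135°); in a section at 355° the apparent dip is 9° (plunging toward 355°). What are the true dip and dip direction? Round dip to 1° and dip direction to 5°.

Each apparent-dip line lies in the plane. As unit vectors (x east, y north, z up), v₁ plunges 9°→135° and v₂ plunges 9°→355°.
The plane normal is n = v₁ × v₂ ∝ (0.263, 0.123, 0.627).
True dip = arccos(n_z / |n|) = arccos(0.9074) = 24.8°.
Dip direction = azimuth of (n_x, n_y) = atan2(0.263, 0.123) = 65°.

true dip 25°, dip direction 065°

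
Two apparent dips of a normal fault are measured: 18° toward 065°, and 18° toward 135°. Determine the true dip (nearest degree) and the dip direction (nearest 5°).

The two traces are lines in the plane: v₁ = (sin 65°·cos 18°, cos 65°·cos 18°, −sin 18°), v₂ = (sin 135°·cos 18°, cos 135°·cos 18°, −sin 18°).
The plane normal is n = v₁ × v₂ ∝ (0.332, -0.059, 0.850).
tan δ = √(n_x²+n_y²)/n_z = 0.337/0.850, so δ = 21.6°.
Dip direction = azimuth of (n_x, n_y) = atan2(0.332, -0.059) = 100°.

true dip 22°, dip direction 100°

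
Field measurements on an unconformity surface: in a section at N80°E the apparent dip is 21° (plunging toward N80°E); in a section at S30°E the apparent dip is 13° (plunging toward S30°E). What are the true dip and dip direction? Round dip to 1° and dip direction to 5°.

true dip 22°, dip direction 095°

Represent each trace as a vector plunging at its apparent dip toward its trend (east-north-up frame): v₁ = (0.919, 0.162, -0.358), v₂ = (0.487, -0.844, -0.225).
The plane normal is n = v₁ × v₂ ∝ (0.339, -0.032, 0.855).
Dip δ = arctan(|n_h|/n_z) = arctan(0.340/0.855) = 21.7°.
Dip direction = azimuth of (n_x, n_y) = atan2(0.339, -0.032) = 95°.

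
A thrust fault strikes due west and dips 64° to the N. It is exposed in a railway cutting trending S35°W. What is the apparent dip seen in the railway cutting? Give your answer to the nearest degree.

59°

The section lies 55° from the strike.
tan(apparent dip) = tan 64° · sin 55° = 1.6795
apparent dip = arctan 1.6795 = 59.23°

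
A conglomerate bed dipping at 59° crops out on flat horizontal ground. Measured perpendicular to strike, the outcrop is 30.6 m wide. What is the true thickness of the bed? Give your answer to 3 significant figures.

True thickness t = w · sin(dip) = 30.6 × sin 59°
t = 30.6 × 0.8572 = 26.229 m

26.2 m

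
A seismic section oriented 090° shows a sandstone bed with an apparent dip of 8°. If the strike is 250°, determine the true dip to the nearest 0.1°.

β = acute angle between strike 250° and section 090° = 20°.
tan(true dip) = tan 8° / sin 20° = 0.4109
δ = arctan(0.4109) = 22.34°

22.3°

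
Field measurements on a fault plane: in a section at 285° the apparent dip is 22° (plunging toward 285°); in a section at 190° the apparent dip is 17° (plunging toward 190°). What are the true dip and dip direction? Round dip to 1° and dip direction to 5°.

true dip 28°, dip direction 245°

Each apparent-dip line lies in the plane. As unit vectors (x east, y north, z up), v₁ plunges 22°→285° and v₂ plunges 17°→190°.
The plane normal is n = v₁ × v₂ ∝ (-0.423, -0.200, 0.883).
tan δ = √(n_x²+n_y²)/n_z = 0.468/0.883, so δ = 27.9°.
The horizontal component of n points toward azimuth atan2(n_x, n_y) = 245°, the dip direction.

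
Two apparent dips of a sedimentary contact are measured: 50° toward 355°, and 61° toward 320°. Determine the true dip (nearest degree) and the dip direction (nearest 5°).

Represent each trace as a vector plunging at its apparent dip toward its trend (east-north-up frame): v₁ = (-0.056, 0.640, -0.766), v₂ = (-0.312, 0.371, -0.875).
n = v₁ × v₂ = (-0.276, 0.190, 0.179) (taken with n_z > 0).
True dip = arccos(n_z / |n|) = arccos(0.4712) = 61.9°.
Dip direction = atan2(-0.276, 0.190) = 305° (azimuth of n's horizontal projection).

true dip 62°, dip direction 305°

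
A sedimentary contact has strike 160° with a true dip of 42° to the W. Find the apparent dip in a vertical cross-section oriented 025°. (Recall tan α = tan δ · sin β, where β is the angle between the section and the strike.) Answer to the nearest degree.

The strike is 160° and the section trends 025°; the acute angle between them is β = 45°.
tan α = tan 42° × sin 45° = 0.9004 × 0.7071 = 0.6367
α = arctan(0.6367) = 32.48°

32°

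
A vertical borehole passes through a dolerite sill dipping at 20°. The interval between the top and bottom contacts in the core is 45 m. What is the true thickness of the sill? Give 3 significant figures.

True thickness t = h · cos(dip) = 45 × cos 20°
t = 45 × 0.9397 = 42.286 m

42.3 m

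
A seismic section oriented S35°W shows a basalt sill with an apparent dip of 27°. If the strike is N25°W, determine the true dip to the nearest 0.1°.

The section is 60° from the strike.
tan δ = tan α / sin β = tan 27° / sin 60° = 0.5095 / 0.8660 = 0.5883
δ = arctan(0.5883) = 30.47°

30.5°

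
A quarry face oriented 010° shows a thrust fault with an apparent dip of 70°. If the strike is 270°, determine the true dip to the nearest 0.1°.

The section is 80° from the strike.
tan(true dip) = tan 70° / sin 80° = 2.7899
true dip = arctan 2.7899 = 70.28°

70.3°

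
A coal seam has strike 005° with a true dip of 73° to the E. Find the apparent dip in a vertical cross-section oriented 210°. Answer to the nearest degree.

The strike is 005° and the section trends 210°; the acute angle between them is β = 25°.
tan(apparent dip) = tan 73° · sin 25° = 1.3823
α = arctan(1.3823) = 54.12°

54°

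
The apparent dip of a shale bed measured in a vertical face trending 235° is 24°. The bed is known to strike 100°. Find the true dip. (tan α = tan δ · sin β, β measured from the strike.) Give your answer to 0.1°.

32.2°

The section is 45° from the strike.
tan δ = tan α / sin β = tan 24° / sin 45° = 0.4452 / 0.7071 = 0.6296
δ = arctan(0.6296) = 32.20°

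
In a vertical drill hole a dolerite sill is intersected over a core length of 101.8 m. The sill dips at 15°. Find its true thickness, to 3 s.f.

98.3 m

True thickness t = h · cos(dip) = 101.8 × cos 15°
t = 101.8 × 0.9659 = 98.331 m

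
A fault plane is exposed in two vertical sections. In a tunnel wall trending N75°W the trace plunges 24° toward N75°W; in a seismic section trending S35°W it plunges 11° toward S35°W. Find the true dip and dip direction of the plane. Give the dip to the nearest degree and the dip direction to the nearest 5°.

Represent each trace as a vector plunging at its apparent dip toward its trend (east-north-up frame): v₁ = (-0.882, 0.236, -0.407), v₂ = (-0.563, -0.804, -0.191).
The plane normal is n = v₁ × v₂ ∝ (-0.372, 0.061, 0.843).
Dip δ = arctan(|n_h|/n_z) = arctan(0.377/0.843) = 24.1°.
The horizontal component of n points toward azimuth atan2(n_x, n_y) = 279°, the dip direction.

true dip 24°, dip direction 280°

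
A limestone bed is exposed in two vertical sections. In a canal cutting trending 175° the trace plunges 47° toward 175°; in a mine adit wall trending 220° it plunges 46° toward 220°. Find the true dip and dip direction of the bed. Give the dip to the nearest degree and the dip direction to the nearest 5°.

true dip 49°, dip direction 195°

Each apparent-dip line lies in the plane. As unit vectors (x east, y north, z up), v₁ plunges 47°→175° and v₂ plunges 46°→220°.
The plane normal is n = v₁ × v₂ ∝ (-0.100, -0.369, 0.335).
True dip = arccos(n_z / |n|) = arccos(0.6588) = 48.8°.
The horizontal component of n points toward azimuth atan2(n_x, n_y) = 195°, the dip direction.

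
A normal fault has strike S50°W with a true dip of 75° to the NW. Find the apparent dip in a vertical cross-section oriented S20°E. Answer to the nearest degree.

74°

The section lies 70° from the strike.
tan α = tan 75° × sin 70° = 3.7321 × 0.9397 = 3.5070
α = arctan(3.5070) = 74.08°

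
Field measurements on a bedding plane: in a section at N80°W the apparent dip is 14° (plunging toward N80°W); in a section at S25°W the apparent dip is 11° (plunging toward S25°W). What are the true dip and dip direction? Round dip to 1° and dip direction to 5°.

true dip 16°, dip direction 250°

Each apparent-dip line lies in the plane. As unit vectors (x east, y north, z up), v₁ plunges 14°→N80°W and v₂ plunges 11°→S25°W.
Cross product v₁ × v₂ gives the pole to the plane: n ∝ (-0.247, -0.082, 0.920).
tan δ = √(n_x²+n_y²)/n_z = 0.261/0.920, so δ = 15.8°.
Dip direction = azimuth of (n_x, n_y) = atan2(-0.247, -0.082) = 252°.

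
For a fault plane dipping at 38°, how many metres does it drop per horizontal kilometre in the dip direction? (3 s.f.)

drop per km = 1000 × tan 38° = 1000 × 0.7813

781 m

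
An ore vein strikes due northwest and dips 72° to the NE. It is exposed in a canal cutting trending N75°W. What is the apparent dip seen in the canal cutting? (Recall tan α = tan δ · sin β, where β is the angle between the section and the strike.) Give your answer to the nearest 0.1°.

57.0°

Angle between strike (due northwest) and section (N75°W): β = 30°.
tan(apparent dip) = tan 72° · sin 30° = 1.5388
α = arctan(1.5388) = 56.98°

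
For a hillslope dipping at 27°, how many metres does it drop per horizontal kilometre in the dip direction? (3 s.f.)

drop per km = 1000 × tan 27° = 1000 × 0.5095

510 m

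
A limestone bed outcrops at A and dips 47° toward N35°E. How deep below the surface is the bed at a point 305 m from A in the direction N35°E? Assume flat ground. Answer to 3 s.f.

The hole is directly down-dip from the outcrop, so the down-dip offset is 305 m.
Depth = down-dip offset × tan(dip) = 305.00 × tan 47° = 305.00 × 1.0724
Depth = 327.07 m

327 m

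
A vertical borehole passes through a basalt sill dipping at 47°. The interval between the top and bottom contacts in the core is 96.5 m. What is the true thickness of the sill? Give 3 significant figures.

True thickness t = h · cos(dip) = 96.5 × cos 47°
t = 96.5 × 0.6820 = 65.813 m

65.8 m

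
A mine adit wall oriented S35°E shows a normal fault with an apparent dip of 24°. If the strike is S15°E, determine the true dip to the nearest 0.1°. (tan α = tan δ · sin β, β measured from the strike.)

52.5°

β = acute angle between strike S15°E and section S35°E = 20°.
tan δ = tan α / sin β = tan 24° / sin 20° = 0.4452 / 0.3420 = 1.3018
true dip = arctan 1.3018 = 52.47°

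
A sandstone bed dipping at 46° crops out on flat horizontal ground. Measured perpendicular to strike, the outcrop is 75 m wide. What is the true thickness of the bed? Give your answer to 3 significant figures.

True thickness t = w · sin(dip) = 75 × sin 46°
t = 75 × 0.7193 = 53.950 m

54.0 m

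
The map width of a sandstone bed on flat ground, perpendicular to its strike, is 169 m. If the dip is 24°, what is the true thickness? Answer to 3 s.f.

68.7 m

True thickness t = w · sin(dip) = 169 × sin 24°
t = 169 × 0.4067 = 68.738 m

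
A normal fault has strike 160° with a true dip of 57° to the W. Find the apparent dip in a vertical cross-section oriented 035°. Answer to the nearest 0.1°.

51.6°

The section lies 55° from the strike.
tan(apparent dip) = tan 57° · sin 55° = 1.2614
α = arctan(1.2614) = 51.59°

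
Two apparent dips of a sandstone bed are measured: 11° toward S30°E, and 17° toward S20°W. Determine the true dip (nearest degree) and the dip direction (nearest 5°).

Represent each trace as a vector plunging at its apparent dip toward its trend (east-north-up frame): v₁ = (0.491, -0.850, -0.191), v₂ = (-0.327, -0.899, -0.292).
Cross product v₁ × v₂ gives the pole to the plane: n ∝ (-0.077, -0.206, 0.719).
Dip δ = arctan(|n_h|/n_z) = arctan(0.220/0.719) = 17.0°.
Dip direction = atan2(-0.077, -0.206) = 201° (azimuth of n's horizontal projection).

true dip 17°, dip direction 200°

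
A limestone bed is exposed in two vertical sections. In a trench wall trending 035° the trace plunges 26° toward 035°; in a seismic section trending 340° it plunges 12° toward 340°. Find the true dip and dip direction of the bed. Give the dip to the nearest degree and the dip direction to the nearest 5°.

true dip 26°, dip direction 045°

The two traces are lines in the plane: v₁ = (sin 35°·cos 26°, cos 35°·cos 26°, −sin 26°), v₂ = (sin 340°·cos 12°, cos 340°·cos 12°, −sin 12°).
Cross product v₁ × v₂ gives the pole to the plane: n ∝ (0.250, 0.254, 0.720).
True dip = arccos(n_z / |n|) = arccos(0.8964) = 26.3°.
The horizontal component of n points toward azimuth atan2(n_x, n_y) = 45°, the dip direction.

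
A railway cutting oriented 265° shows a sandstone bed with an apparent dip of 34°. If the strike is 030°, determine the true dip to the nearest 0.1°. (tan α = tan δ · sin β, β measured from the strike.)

39.5°

β = acute angle between strike 030° and section 265° = 55°.
tan(true dip) = tan 34° / sin 55° = 0.8234
δ = arctan(0.8234) = 39.47°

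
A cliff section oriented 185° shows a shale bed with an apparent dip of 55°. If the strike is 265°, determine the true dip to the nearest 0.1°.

55.4°

The section is 80° from the strike.
tan δ = tan α / sin β = tan 55° / sin 80° = 1.4281 / 0.9848 = 1.4502
true dip = arctan 1.4502 = 55.41°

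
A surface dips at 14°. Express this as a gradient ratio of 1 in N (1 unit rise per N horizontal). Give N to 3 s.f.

1 in 4.01

1 : N means tan θ = 1/N, so N = 1/tan 14° = 1/0.2493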